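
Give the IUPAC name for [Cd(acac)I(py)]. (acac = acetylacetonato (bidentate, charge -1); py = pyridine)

There is no counter-ion, so the complex is neutral overall.
Ligand charges: 1×acetylacetonato (-1 each), 1×iodo (-1 each), 1×pyridine (neutral); total -2. So Cd + (-2) = 0, giving Cd = +2.
Ligands are named alphabetically: acetylacetonato before iodo before pyridine.

(acetylacetonato)iodo(pyridine)cadmium(II)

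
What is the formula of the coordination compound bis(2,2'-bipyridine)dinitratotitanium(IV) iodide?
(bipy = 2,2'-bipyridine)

Ligands: 2 2,2'-bipyridine (bipy, neutral), 2 nitrato (NO3, -1). Ligand charge sum = -2.
With Ti in oxidation state +4, the complex ion is [Ti...]^2+.
Charge balance with iodide (-1) requires 1 complex ion per 2 iodide.

[Ti(bipy)2(NO3)2]I2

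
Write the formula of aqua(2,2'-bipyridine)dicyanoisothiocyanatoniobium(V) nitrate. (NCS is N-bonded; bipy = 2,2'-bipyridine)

[Nb(bipy)(CN)2(H2O)(NCS)](NO3)2

Ligands: 1 isothiocyanato (NCS, -1), 1 aqua (H2O, neutral), 1 2,2'-bipyridine (bipy, neutral), 2 cyano (CN, -1). Ligand charge sum = -3.
Charge balance with nitrate (-1) requires 1 complex ion per 2 nitrate.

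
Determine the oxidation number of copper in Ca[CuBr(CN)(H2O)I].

1 calcium outside the brackets (+2 each) → the complex ion is 2−.
Ligand charges: 1×CN = -1; 1×I = -1; 1×Br = -1; 1×H2O neutral; sum -3.
Cu + (-3) = 2− ⇒ Cu is +1.

+1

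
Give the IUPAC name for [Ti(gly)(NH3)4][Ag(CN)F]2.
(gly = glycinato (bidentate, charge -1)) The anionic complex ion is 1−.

tetraammine(glycinato)titanium(III) cyanofluoroargentate(I)

Both ions are complex: the cation is named first with the plain metal name, the anion second with the -ate form; each ion's ligands are alphabetised independently.
The complex anion is given as 1−; its ligand charges sum to -2, so Ag = +1.
With 2 anions per cation, the cation must be 2×1 = 2+.
Cation: ligand charges sum to -1; for the ion to be 2+, Ti = +3.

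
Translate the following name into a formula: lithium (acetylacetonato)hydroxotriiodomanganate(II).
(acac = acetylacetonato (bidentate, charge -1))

Li3[Mn(acac)I3(OH)]

Ligands: 1 acetylacetonato (acac, -1), 3 iodo (I, -1), 1 hydroxo (OH, -1). Ligand charge sum = -5.
With Mn in oxidation state +2, the complex ion is [Mn...]^3−.
Charge balance with lithium (+1) requires 1 complex ion per 3 lithium.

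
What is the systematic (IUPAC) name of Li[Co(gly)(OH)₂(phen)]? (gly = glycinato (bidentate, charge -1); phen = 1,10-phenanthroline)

The 1 lithium counter-ion carries a total charge of +1, so each complex ion is 1−.
Ligand charges: 2×hydroxo (-1 each), 1×glycinato (-1 each), 1×1,10-phenanthroline (neutral); total -3. So Co + (-3) = 1−, giving Co = +2.
The complex ion is anionic, so cobalt takes the -ate form cobaltate(II).

lithium (glycinato)dihydroxo(1,10-phenanthroline)cobaltate(II)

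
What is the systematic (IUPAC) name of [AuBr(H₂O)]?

There is no counter-ion, so the complex is neutral overall.
Ligand charges: 1×aqua (neutral), 1×bromo (-1 each); total -1. So Au + (-1) = 0, giving Au = +1.
Ligands are named alphabetically: aqua before bromo.

aquabromogold(I)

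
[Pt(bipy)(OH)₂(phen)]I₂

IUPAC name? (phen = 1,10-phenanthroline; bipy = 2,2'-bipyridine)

(2,2'-bipyridine)dihydroxo(1,10-phenanthroline)platinum(IV) iodide

The 2 iodide counter-ions carry a total charge of -2, so each complex ion is 2+.
Ligand charges: 1×1,10-phenanthroline (neutral), 2×hydroxo (-1 each), 1×2,2'-bipyridine (neutral); total -2. So Pt + (-2) = 2+, giving Pt = +4.
Ligands are named alphabetically: bipyridine before hydroxo before phenanthroline.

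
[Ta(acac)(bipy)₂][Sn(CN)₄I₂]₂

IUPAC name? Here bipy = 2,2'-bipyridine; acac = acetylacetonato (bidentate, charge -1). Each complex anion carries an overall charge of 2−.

Both ions are complex: the cation is named first with the plain metal name, the anion second with the -ate form; each ion's ligands are alphabetised independently.
The complex anion is given as 2−; its ligand charges sum to -6, so Sn = +4.
With 2 anions per cation, the cation must be 2×2 = 4+.
Cation: ligand charges sum to -1; for the ion to be 4+, Ta = +5.

(acetylacetonato)bis(2,2'-bipyridine)tantalum(V) tetracyanodiiodostannate(IV)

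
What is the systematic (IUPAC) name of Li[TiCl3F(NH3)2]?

lithium diamminetrichlorofluorotitanate(III)

The 1 lithium counter-ion carries a total charge of +1, so each complex ion is 1−.
Ligand charges: 1×fluoro (-1 each), 3×chloro (-1 each), 2×ammine (neutral); total -4. So Ti + (-4) = 1−, giving Ti = +3.
The complex ion is anionic, so titanium takes the -ate form titanate(III).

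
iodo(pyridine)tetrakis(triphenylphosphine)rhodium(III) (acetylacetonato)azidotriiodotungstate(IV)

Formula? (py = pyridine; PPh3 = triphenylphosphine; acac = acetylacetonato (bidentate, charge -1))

[RhI(PPh3)4(py)][W(acac)I3(N3)]2

Cation [Rh…]: ligand charges -1, Rh(III) ⇒ ion charge 2+.
Anion [W…]: ligand charges -5, W(IV) ⇒ ion charge 1−.
One 2+ cation requires 2 of the 1− anion.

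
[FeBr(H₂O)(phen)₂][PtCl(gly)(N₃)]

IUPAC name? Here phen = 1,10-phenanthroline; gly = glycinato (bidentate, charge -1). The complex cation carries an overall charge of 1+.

aquabromobis(1,10-phenanthroline)iron(II) azidochloro(glycinato)platinate(II)

The complex cation is given as 1+; its ligand charges sum to -1, so Fe = +2.
A 1:1 salt means the anion carries the equal and opposite charge, 1−.
Anion: ligand charges sum to -3; for the ion to be 1−, Pt = +2.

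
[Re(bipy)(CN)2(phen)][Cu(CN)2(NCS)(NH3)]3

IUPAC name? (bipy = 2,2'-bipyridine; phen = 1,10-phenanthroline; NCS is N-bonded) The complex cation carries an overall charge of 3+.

The complex cation is given as 3+; its ligand charges sum to -2, so Re = +5.
With 3 anions per cation, each anion must be 3/3 = 1−.
Anion: ligand charges sum to -3; for the ion to be 1−, Cu = +2.

(2,2'-bipyridine)dicyano(1,10-phenanthroline)rhenium(V) amminedicyanoisothiocyanatocuprate(II)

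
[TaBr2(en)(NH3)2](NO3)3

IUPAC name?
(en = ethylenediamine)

diamminedibromo(ethylenediamine)tantalum(V) nitrate

The 3 nitrate counter-ions carry a total charge of -3, so each complex ion is 3+.
Ligand charges: 2×bromo (-1 each), 1×ethylenediamine (neutral), 2×ammine (neutral); total -2. So Ta + (-2) = 3+, giving Ta = +5.
Ligands are named alphabetically: ammine before bromo before ethylenediamine.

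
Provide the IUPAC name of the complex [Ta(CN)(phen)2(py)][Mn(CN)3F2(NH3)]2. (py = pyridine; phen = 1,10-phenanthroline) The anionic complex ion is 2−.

cyanobis(1,10-phenanthroline)(pyridine)tantalum(V) amminetricyanodifluoromanganate(III)

Both ions are complex: the cation is named first with the plain metal name, the anion second with the -ate form; each ion's ligands are alphabetised independently.
The complex anion is given as 2−; its ligand charges sum to -5, so Mn = +3.
With 2 anions per cation, the cation must be 2×2 = 4+.
Cation: ligand charges sum to -1; for the ion to be 4+, Ta = +5.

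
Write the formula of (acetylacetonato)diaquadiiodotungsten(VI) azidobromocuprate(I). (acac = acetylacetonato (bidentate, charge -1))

Cation [W…]: ligand charges -3, W(VI) ⇒ ion charge 3+.
Anion [Cu…]: ligand charges -2, Cu(I) ⇒ ion charge 1−.
One 3+ cation requires 3 of the 1− anion.

[W(acac)(H2O)2I2][CuBr(N3)]3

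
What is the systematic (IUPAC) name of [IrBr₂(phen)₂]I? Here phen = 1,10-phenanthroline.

dibromobis(1,10-phenanthroline)iridium(III) iodide

The 1 iodide counter-ion carries a total charge of -1, so each complex ion is 1+.
Ligand charges: 2×1,10-phenanthroline (neutral), 2×bromo (-1 each); total -2. So Ir + (-2) = 1+, giving Ir = +3.
Ligands are named alphabetically: bromo before phenanthroline.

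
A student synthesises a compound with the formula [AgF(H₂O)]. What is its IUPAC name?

aquafluorosilver(I)

There is no counter-ion, so the complex is neutral overall.
Ligand charges: 1×fluoro (-1 each), 1×aqua (neutral); total -1. So Ag + (-1) = 0, giving Ag = +1.
Ligands are named alphabetically: aqua before fluoro.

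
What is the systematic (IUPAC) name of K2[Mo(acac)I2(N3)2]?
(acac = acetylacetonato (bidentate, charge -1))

The 2 potassium counter-ions carry a total charge of +2, so each complex ion is 2−.
Ligand charges: 2×azido (-1 each), 1×acetylacetonato (-1 each), 2×iodo (-1 each); total -5. So Mo + (-5) = 2−, giving Mo = +3.
The complex ion is anionic, so molybdenum takes the -ate form molybdate(III).

potassium (acetylacetonato)diazidodiiodomolybdate(III)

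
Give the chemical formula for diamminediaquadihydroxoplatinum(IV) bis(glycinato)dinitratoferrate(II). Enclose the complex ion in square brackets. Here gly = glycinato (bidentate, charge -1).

Cation [Pt…]: ligand charges -2, Pt(IV) ⇒ ion charge 2+.
Anion [Fe…]: ligand charges -4, Fe(II) ⇒ ion charge 2−.
One 2+ cation balances one 2− anion.

[Pt(H2O)2(NH3)2(OH)2][Fe(gly)2(NO3)2]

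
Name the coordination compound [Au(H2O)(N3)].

There is no counter-ion, so the complex is neutral overall.
Ligand charges: 1×aqua (neutral), 1×azido (-1 each); total -1. So Au + (-1) = 0, giving Au = +1.
Ligands are named alphabetically: aqua before azido.

aquaazidogold(I)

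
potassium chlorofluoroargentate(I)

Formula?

Ligands: 1 chloro (Cl, -1), 1 fluoro (F, -1). Ligand charge sum = -2.
With Ag in oxidation state +1, the complex ion is [Ag...]^1−.
Charge balance with potassium (+1) requires 1 complex ion per 1 potassium.

K[AgClF]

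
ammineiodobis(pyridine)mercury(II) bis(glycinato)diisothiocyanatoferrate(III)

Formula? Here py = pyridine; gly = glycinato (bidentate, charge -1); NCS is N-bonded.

Cation [Hg…]: ligand charges -1, Hg(II) ⇒ ion charge 1+.
Anion [Fe…]: ligand charges -4, Fe(III) ⇒ ion charge 1−.
One 1+ cation balances one 1− anion.

[HgI(NH3)(py)2][Fe(gly)2(NCS)2]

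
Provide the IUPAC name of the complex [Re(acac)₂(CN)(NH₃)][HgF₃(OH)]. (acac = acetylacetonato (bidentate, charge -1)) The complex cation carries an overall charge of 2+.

bis(acetylacetonato)amminecyanorhenium(V) trifluorohydroxomercurate(II)

Both ions are complex: the cation is named first with the plain metal name, the anion second with the -ate form; each ion's ligands are alphabetised independently.
The complex cation is given as 2+; its ligand charges sum to -3, so Re = +5.
A 1:1 salt means the anion carries the equal and opposite charge, 2−.
Anion: ligand charges sum to -4; for the ion to be 2−, Hg = +2.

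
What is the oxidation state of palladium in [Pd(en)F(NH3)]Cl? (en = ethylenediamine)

1 chloride outside the brackets (-1 each) → the complex ion is 1+.
Ligand charges: 1×NH3 neutral; 1×en neutral; 1×F = -1; sum -1.
Pd + (-1) = 1+ ⇒ Pd is +2.

+2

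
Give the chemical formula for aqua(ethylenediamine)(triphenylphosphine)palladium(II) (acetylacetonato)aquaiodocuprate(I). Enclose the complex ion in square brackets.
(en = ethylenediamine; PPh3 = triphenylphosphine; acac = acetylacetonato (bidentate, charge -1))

Cation [Pd…]: ligand charges 0, Pd(II) ⇒ ion charge 2+.
Anion [Cu…]: ligand charges -2, Cu(I) ⇒ ion charge 1−.

[Pd(en)(H2O)(PPh3)][Cu(acac)(H2O)I]2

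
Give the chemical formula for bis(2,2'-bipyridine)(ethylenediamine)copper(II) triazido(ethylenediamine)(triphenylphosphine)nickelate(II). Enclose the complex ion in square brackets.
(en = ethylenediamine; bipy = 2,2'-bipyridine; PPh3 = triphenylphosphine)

[Cu(bipy)2(en)][Ni(en)(N3)3(PPh3)]2

Cation [Cu…]: ligand charges 0, Cu(II) ⇒ ion charge 2+.
Anion [Ni…]: ligand charges -3, Ni(II) ⇒ ion charge 1−.
One 2+ cation requires 2 of the 1− anion.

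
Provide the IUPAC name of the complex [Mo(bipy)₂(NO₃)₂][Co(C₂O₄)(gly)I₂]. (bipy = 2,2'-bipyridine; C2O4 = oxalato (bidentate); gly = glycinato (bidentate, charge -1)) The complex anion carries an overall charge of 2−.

bis(2,2'-bipyridine)dinitratomolybdenum(IV) (glycinato)diiodooxalatocobaltate(III)

Both ions are complex: the cation is named first with the plain metal name, the anion second with the -ate form; each ion's ligands are alphabetised independently.
The complex anion is given as 2−; its ligand charges sum to -5, so Co = +3.
A 1:1 salt means the cation carries the equal and opposite charge, 2+.
Cation: ligand charges sum to -2; for the ion to be 2+, Mo = +4.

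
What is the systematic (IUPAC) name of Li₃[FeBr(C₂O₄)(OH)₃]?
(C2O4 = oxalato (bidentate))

lithium bromotrihydroxooxalatoferrate(III)

The 3 lithium counter-ions carry a total charge of +3, so each complex ion is 3−.
Ligand charges: 1×oxalato (-2 each), 1×bromo (-1 each), 3×hydroxo (-1 each); total -6. So Fe + (-6) = 3−, giving Fe = +3.
Ligands are named alphabetically: bromo before hydroxo before oxalato.
The complex ion is anionic, so iron takes the -ate form ferrate(III).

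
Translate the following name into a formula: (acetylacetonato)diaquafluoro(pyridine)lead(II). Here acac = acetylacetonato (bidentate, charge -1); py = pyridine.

Ligands: 1 fluoro (F, -1), 1 acetylacetonato (acac, -1), 2 aqua (H2O, neutral), 1 pyridine (py, neutral). Ligand charge sum = -2.
With Pb in oxidation state +2, the complex ion is [Pb...].

[Pb(acac)F(H2O)2(py)]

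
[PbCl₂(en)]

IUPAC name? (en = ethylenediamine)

dichloro(ethylenediamine)lead(II)

There is no counter-ion, so the complex is neutral overall.
Ligand charges: 1×ethylenediamine (neutral), 2×chloro (-1 each); total -2. So Pb + (-2) = 0, giving Pb = +2.
Ligands are named alphabetically: chloro before ethylenediamine.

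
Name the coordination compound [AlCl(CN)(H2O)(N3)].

There is no counter-ion, so the complex is neutral overall.
Ligand charges: 1×azido (-1 each), 1×cyano (-1 each), 1×aqua (neutral), 1×chloro (-1 each); total -3. So Al + (-3) = 0, giving Al = +3.
Ligands are named alphabetically: aqua before azido before chloro before cyano.

aquaazidochlorocyanoaluminium(III)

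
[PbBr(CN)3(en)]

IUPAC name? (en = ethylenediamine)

bromotricyano(ethylenediamine)lead(IV)

There is no counter-ion, so the complex is neutral overall.
Ligand charges: 1×ethylenediamine (neutral), 1×bromo (-1 each), 3×cyano (-1 each); total -4. So Pb + (-4) = 0, giving Pb = +4.
Ligands are named alphabetically: bromo before cyano before ethylenediamine.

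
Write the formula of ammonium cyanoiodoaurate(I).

NH4[Au(CN)I]

Ligands: 1 iodo (I, -1), 1 cyano (CN, -1). Ligand charge sum = -2.
Charge balance with ammonium (+1) requires 1 complex ion per 1 ammonium.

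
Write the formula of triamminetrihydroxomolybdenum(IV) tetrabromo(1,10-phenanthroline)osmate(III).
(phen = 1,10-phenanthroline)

[Mo(NH3)3(OH)3][OsBr4(phen)]

Cation [Mo…]: ligand charges -3, Mo(IV) ⇒ ion charge 1+.
Anion [Os…]: ligand charges -4, Os(III) ⇒ ion charge 1−.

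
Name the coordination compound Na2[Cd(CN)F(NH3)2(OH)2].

The 2 sodium counter-ions carry a total charge of +2, so each complex ion is 2−.
Ligand charges: 1×fluoro (-1 each), 1×cyano (-1 each), 2×ammine (neutral), 2×hydroxo (-1 each); total -4. So Cd + (-4) = 2−, giving Cd = +2.
The complex ion is anionic, so cadmium takes the -ate form cadmate(II).

sodium diamminecyanofluorodihydroxocadmate(II)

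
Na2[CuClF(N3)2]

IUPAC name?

The 2 sodium counter-ions carry a total charge of +2, so each complex ion is 2−.
Ligand charges: 1×fluoro (-1 each), 2×azido (-1 each), 1×chloro (-1 each); total -4. So Cu + (-4) = 2−, giving Cu = +2.
The complex ion is anionic, so copper takes the -ate form cuprate(II).

sodium diazidochlorofluorocuprate(II)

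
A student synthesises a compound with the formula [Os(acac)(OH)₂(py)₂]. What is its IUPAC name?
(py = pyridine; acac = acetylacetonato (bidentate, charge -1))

(acetylacetonato)dihydroxobis(pyridine)osmium(III)

There is no counter-ion, so the complex is neutral overall.
Ligand charges: 2×pyridine (neutral), 2×hydroxo (-1 each), 1×acetylacetonato (-1 each); total -3. So Os + (-3) = 0, giving Os = +3.
Ligands are named alphabetically: acetylacetonato before hydroxo before pyridine.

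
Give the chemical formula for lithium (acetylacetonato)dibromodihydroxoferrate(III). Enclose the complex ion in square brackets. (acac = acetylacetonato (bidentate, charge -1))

Li2[Fe(acac)Br2(OH)2]

Ligands: 1 acetylacetonato (acac, -1), 2 hydroxo (OH, -1), 2 bromo (Br, -1). Ligand charge sum = -5.
With Fe in oxidation state +3, the complex ion is [Fe...]^2−.
Charge balance with lithium (+1) requires 1 complex ion per 2 lithium.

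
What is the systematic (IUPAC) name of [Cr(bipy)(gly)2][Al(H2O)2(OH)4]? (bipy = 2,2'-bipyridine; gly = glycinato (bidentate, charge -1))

(2,2'-bipyridine)bis(glycinato)chromium(III) diaquatetrahydroxoaluminate(III)

Both ions are complex: the cation is named first with the plain metal name, the anion second with the -ate form; each ion's ligands are alphabetised independently.
Aluminium is always +3 in its complexes; the anion's ligand charges sum to -4, so the complex anion is 1−.
A 1:1 salt means the cation carries the equal and opposite charge, 1+.
Cation: ligand charges sum to -2; for the ion to be 1+, Cr = +3.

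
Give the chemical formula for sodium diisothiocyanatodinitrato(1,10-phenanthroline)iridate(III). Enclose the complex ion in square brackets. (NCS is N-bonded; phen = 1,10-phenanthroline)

Ligands: 2 isothiocyanato (NCS, -1), 2 nitrato (NO3, -1), 1 1,10-phenanthroline (phen, neutral). Ligand charge sum = -4.
With Ir in oxidation state +3, the complex ion is [Ir...]^1−.
Charge balance with sodium (+1) requires 1 complex ion per 1 sodium.

Na[Ir(NCS)2(NO3)2(phen)]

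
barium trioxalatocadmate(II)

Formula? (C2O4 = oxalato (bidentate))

Ba2[Cd(C2O4)3]

Ligands: 3 oxalato (C2O4, -2). Ligand charge sum = -6.
With Cd in oxidation state +2, the complex ion is [Cd...]^4−.
Charge balance with barium (+2) requires 1 complex ion per 2 barium.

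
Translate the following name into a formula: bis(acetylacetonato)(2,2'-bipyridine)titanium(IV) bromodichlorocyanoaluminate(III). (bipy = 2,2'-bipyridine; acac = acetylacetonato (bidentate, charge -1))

Cation [Ti…]: ligand charges -2, Ti(IV) ⇒ ion charge 2+.
Anion [Al…]: ligand charges -4, Al(III) ⇒ ion charge 1−.
One 2+ cation requires 2 of the 1− anion.

[Ti(acac)2(bipy)][AlBrCl2(CN)]2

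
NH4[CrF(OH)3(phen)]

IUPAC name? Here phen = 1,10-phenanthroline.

The 1 ammonium counter-ion carries a total charge of +1, so each complex ion is 1−.
Ligand charges: 1×fluoro (-1 each), 1×1,10-phenanthroline (neutral), 3×hydroxo (-1 each); total -4. So Cr + (-4) = 1−, giving Cr = +3.
Ligands are named alphabetically: fluoro before hydroxo before phenanthroline.
The complex ion is anionic, so chromium takes the -ate form chromate(III).

ammonium fluorotrihydroxo(1,10-phenanthroline)chromate(III)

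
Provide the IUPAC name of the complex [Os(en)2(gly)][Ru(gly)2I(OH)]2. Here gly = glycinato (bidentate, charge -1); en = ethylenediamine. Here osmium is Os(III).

bis(ethylenediamine)(glycinato)osmium(III) bis(glycinato)hydroxoiodoruthenate(III)

Both ions are complex: the cation is named first with the plain metal name, the anion second with the -ate form; each ion's ligands are alphabetised independently.
Os is given as +3; the cation's ligand charges sum to -1, so the complex cation is 2+.
With 2 anions per cation, each anion must be 2/2 = 1−.
Anion: ligand charges sum to -4; for the ion to be 1−, Ru = +3.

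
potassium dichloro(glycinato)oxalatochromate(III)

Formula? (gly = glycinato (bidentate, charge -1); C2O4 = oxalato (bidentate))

Ligands: 2 chloro (Cl, -1), 1 glycinato (gly, -1), 1 oxalato (C2O4, -2). Ligand charge sum = -5.
With Cr in oxidation state +3, the complex ion is [Cr...]^2−.
Charge balance with potassium (+1) requires 1 complex ion per 2 potassium.

K2[Cr(C2O4)Cl2(gly)]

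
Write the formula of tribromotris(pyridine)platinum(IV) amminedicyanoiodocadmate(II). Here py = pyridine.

Cation [Pt…]: ligand charges -3, Pt(IV) ⇒ ion charge 1+.
Anion [Cd…]: ligand charges -3, Cd(II) ⇒ ion charge 1−.

[PtBr3(py)3][Cd(CN)2I(NH3)]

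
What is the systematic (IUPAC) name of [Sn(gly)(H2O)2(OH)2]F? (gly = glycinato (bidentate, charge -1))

diaqua(glycinato)dihydroxotin(IV) fluoride

The 1 fluoride counter-ion carries a total charge of -1, so each complex ion is 1+.
Ligand charges: 2×aqua (neutral), 2×hydroxo (-1 each), 1×glycinato (-1 each); total -3. So Sn + (-3) = 1+, giving Sn = +4.
Ligands are named alphabetically: aqua before glycinato before hydroxo.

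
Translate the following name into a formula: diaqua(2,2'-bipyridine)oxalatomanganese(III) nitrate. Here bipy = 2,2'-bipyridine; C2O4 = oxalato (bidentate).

Ligands: 1 2,2'-bipyridine (bipy, neutral), 1 oxalato (C2O4, -2), 2 aqua (H2O, neutral). Ligand charge sum = -2.
With Mn in oxidation state +3, the complex ion is [Mn...]^1+.
Charge balance with nitrate (-1) requires 1 complex ion per 1 nitrate.

[Mn(bipy)(C2O4)(H2O)2]NO3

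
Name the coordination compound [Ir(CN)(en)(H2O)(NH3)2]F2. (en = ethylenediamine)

The 2 fluoride counter-ions carry a total charge of -2, so each complex ion is 2+.
Ligand charges: 1×ethylenediamine (neutral), 2×ammine (neutral), 1×cyano (-1 each), 1×aqua (neutral); total -1. So Ir + (-1) = 2+, giving Ir = +3.
Ligands are named alphabetically: ammine before aqua before cyano before ethylenediamine.

diammineaquacyano(ethylenediamine)iridium(III) fluoride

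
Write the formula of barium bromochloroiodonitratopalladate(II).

Ligands: 1 chloro (Cl, -1), 1 bromo (Br, -1), 1 iodo (I, -1), 1 nitrato (NO3, -1). Ligand charge sum = -4.
With Pd in oxidation state +2, the complex ion is [Pd...]^2−.
Charge balance with barium (+2) requires 1 complex ion per 1 barium.

Ba[PdBrClI(NO3)]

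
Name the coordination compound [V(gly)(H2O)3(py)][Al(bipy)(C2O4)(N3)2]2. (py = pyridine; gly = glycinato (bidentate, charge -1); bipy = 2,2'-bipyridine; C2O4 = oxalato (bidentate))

Aluminium is always +3 in its complexes; the anion's ligand charges sum to -4, so the complex anion is 1−.
With 2 anions per cation, the cation must be 2×1 = 2+.
Cation: ligand charges sum to -1; for the ion to be 2+, V = +3.

triaqua(glycinato)(pyridine)vanadium(III) diazido(2,2'-bipyridine)oxalatoaluminate(III)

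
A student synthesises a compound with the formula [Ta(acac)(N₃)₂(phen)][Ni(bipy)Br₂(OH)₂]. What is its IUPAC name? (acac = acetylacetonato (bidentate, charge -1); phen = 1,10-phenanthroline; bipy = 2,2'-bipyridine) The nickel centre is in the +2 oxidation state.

Both ions are complex: the cation is named first with the plain metal name, the anion second with the -ate form; each ion's ligands are alphabetised independently.
Ni is given as +2; the anion's ligand charges sum to -4, so the complex anion is 2−.
A 1:1 salt means the cation carries the equal and opposite charge, 2+.
Cation: ligand charges sum to -3; for the ion to be 2+, Ta = +5.

(acetylacetonato)diazido(1,10-phenanthroline)tantalum(V) (2,2'-bipyridine)dibromodihydroxonickelate(II)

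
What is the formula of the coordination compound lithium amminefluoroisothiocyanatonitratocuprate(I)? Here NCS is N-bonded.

Ligands: 1 nitrato (NO3, -1), 1 ammine (NH3, neutral), 1 fluoro (F, -1), 1 isothiocyanato (NCS, -1). Ligand charge sum = -3.
Charge balance with lithium (+1) requires 1 complex ion per 2 lithium.

Li2[CuF(NCS)(NH3)(NO3)]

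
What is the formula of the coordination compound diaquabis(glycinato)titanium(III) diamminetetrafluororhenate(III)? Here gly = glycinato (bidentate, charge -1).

[Ti(gly)2(H2O)2][ReF4(NH3)2]

Cation [Ti…]: ligand charges -2, Ti(III) ⇒ ion charge 1+.
Anion [Re…]: ligand charges -4, Re(III) ⇒ ion charge 1−.
One 1+ cation balances one 1− anion.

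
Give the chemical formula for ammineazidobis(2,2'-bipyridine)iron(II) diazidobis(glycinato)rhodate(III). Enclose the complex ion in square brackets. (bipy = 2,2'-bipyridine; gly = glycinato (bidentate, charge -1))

[Fe(bipy)2(N3)(NH3)][Rh(gly)2(N3)2]

Cation [Fe…]: ligand charges -1, Fe(II) ⇒ ion charge 1+.
Anion [Rh…]: ligand charges -4, Rh(III) ⇒ ion charge 1−.
One 1+ cation balances one 1− anion.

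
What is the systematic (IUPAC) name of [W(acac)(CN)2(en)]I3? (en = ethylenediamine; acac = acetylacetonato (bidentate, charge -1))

The 3 iodide counter-ions carry a total charge of -3, so each complex ion is 3+.
Ligand charges: 1×ethylenediamine (neutral), 2×cyano (-1 each), 1×acetylacetonato (-1 each); total -3. So W + (-3) = 3+, giving W = +6.
Ligands are named alphabetically: acetylacetonato before cyano before ethylenediamine.

(acetylacetonato)dicyano(ethylenediamine)tungsten(VI) iodide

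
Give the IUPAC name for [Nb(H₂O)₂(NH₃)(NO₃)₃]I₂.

amminediaquatrinitratoniobium(V) iodide

The 2 iodide counter-ions carry a total charge of -2, so each complex ion is 2+.
Ligand charges: 3×nitrato (-1 each), 2×aqua (neutral), 1×ammine (neutral); total -3. So Nb + (-3) = 2+, giving Nb = +5.
Ligands are named alphabetically: ammine before aqua before nitrato.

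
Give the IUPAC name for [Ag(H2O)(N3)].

There is no counter-ion, so the complex is neutral overall.
Ligand charges: 1×aqua (neutral), 1×azido (-1 each); total -1. So Ag + (-1) = 0, giving Ag = +1.
Ligands are named alphabetically: aqua before azido.

aquaazidosilver(I)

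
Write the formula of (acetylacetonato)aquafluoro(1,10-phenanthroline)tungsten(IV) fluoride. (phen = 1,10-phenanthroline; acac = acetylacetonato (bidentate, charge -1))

[W(acac)F(H2O)(phen)]F2

Ligands: 1 fluoro (F, -1), 1 1,10-phenanthroline (phen, neutral), 1 aqua (H2O, neutral), 1 acetylacetonato (acac, -1). Ligand charge sum = -2.
Charge balance with fluoride (-1) requires 1 complex ion per 2 fluoride.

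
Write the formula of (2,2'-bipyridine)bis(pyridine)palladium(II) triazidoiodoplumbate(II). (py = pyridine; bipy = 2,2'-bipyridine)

[Pd(bipy)(py)2][PbI(N3)3]

Cation [Pd…]: ligand charges 0, Pd(II) ⇒ ion charge 2+.
Anion [Pb…]: ligand charges -4, Pb(II) ⇒ ion charge 2−.
One 2+ cation balances one 2− anion.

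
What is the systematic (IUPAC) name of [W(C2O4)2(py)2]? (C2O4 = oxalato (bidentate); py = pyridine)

There is no counter-ion, so the complex is neutral overall.
Ligand charges: 2×oxalato (-2 each), 2×pyridine (neutral); total -4. So W + (-4) = 0, giving W = +4.
Ligands are named alphabetically: oxalato before pyridine.

dioxalatobis(pyridine)tungsten(IV)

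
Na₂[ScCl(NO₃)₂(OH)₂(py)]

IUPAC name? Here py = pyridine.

The 2 sodium counter-ions carry a total charge of +2, so each complex ion is 2−.
Ligand charges: 1×pyridine (neutral), 2×nitrato (-1 each), 2×hydroxo (-1 each), 1×chloro (-1 each); total -5. So Sc + (-5) = 2−, giving Sc = +3.
Ligands are named alphabetically: chloro before hydroxo before nitrato before pyridine.
The complex ion is anionic, so scandium takes the -ate form scandate(III).

sodium chlorodihydroxodinitrato(pyridine)scandate(III)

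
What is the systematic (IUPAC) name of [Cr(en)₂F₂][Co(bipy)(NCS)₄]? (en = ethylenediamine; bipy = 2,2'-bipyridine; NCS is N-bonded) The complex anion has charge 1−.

bis(ethylenediamine)difluorochromium(III) (2,2'-bipyridine)tetraisothiocyanatocobaltate(III)

Both ions are complex: the cation is named first with the plain metal name, the anion second with the -ate form; each ion's ligands are alphabetised independently.
The complex anion is given as 1−; its ligand charges sum to -4, so Co = +3.
A 1:1 salt means the cation carries the equal and opposite charge, 1+.
Cation: ligand charges sum to -2; for the ion to be 1+, Cr = +3.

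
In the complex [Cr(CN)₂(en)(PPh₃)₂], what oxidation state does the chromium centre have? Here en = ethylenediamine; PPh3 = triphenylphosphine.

No counter-ion: the bracketed complex is neutral.
Ligand charges: 1×en neutral; 2×CN = -2; 2×PPh3 neutral; sum -2.
Cr + (-2) = 0 ⇒ Cr is +2.

+2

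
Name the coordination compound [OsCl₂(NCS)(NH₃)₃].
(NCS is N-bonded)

There is no counter-ion, so the complex is neutral overall.
Ligand charges: 3×ammine (neutral), 1×isothiocyanato (-1 each), 2×chloro (-1 each); total -3. So Os + (-3) = 0, giving Os = +3.
Ligands are named alphabetically: ammine before chloro before isothiocyanato.

triamminedichloroisothiocyanatoosmium(III)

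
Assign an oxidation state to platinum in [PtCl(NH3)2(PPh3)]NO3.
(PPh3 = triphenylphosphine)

+2

1 nitrate outside the brackets (-1 each) → the complex ion is 1+.
Ligand charges: 1×PPh3 neutral; 1×Cl = -1; 2×NH3 neutral; sum -1.
Pt + (-1) = 1+ ⇒ Pt is +2.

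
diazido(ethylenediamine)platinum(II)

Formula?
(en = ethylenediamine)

[Pt(en)(N3)2]

Ligands: 2 azido (N3, -1), 1 ethylenediamine (en, neutral). Ligand charge sum = -2.
With Pt in oxidation state +2, the complex ion is [Pt...].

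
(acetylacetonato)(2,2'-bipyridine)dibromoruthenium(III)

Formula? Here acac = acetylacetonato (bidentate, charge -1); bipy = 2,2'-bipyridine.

[Ru(acac)(bipy)Br2]

Ligands: 2 bromo (Br, -1), 1 acetylacetonato (acac, -1), 1 2,2'-bipyridine (bipy, neutral). Ligand charge sum = -3.
With Ru in oxidation state +3, the complex ion is [Ru...].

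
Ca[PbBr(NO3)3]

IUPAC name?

calcium bromotrinitratoplumbate(II)

The 1 calcium counter-ion carries a total charge of +2, so each complex ion is 2−.
Ligand charges: 3×nitrato (-1 each), 1×bromo (-1 each); total -4. So Pb + (-4) = 2−, giving Pb = +2.
The complex ion is anionic, so lead takes the -ate form plumbate(II).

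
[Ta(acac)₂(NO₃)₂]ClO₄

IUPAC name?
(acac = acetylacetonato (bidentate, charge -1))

The 1 perchlorate counter-ion carries a total charge of -1, so each complex ion is 1+.
Ligand charges: 2×acetylacetonato (-1 each), 2×nitrato (-1 each); total -4. So Ta + (-4) = 1+, giving Ta = +5.
Ligands are named alphabetically: acetylacetonato before nitrato.

bis(acetylacetonato)dinitratotantalum(V) perchlorate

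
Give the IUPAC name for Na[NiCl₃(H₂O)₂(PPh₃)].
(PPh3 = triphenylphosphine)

sodium diaquatrichloro(triphenylphosphine)nickelate(II)

The 1 sodium counter-ion carries a total charge of +1, so each complex ion is 1−.
Ligand charges: 2×aqua (neutral), 1×triphenylphosphine (neutral), 3×chloro (-1 each); total -3. So Ni + (-3) = 1−, giving Ni = +2.
Ligands are named alphabetically: aqua before chloro before triphenylphosphine.
The complex ion is anionic, so nickel takes the -ate form nickelate(II).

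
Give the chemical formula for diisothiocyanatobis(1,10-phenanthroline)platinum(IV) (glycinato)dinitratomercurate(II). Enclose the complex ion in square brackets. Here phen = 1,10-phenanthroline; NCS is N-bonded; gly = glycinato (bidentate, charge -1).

Cation [Pt…]: ligand charges -2, Pt(IV) ⇒ ion charge 2+.
Anion [Hg…]: ligand charges -3, Hg(II) ⇒ ion charge 1−.

[Pt(NCS)2(phen)2][Hg(gly)(NO3)2]2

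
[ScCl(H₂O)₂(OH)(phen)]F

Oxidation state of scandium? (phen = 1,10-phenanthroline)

+3

1 fluoride outside the brackets (-1 each) → the complex ion is 1+.
Ligand charges: 2×H2O neutral; 1×Cl = -1; 1×phen neutral; 1×OH = -1; sum -2.
Sc + (-2) = 1+ ⇒ Sc is +3.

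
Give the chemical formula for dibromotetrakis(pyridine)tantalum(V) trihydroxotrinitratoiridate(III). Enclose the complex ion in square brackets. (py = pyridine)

[TaBr2(py)4][Ir(NO3)3(OH)3]

Cation [Ta…]: ligand charges -2, Ta(V) ⇒ ion charge 3+.
Anion [Ir…]: ligand charges -6, Ir(III) ⇒ ion charge 3−.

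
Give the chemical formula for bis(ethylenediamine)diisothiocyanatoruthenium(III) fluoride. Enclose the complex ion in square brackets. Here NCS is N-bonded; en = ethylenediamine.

Ligands: 2 isothiocyanato (NCS, -1), 2 ethylenediamine (en, neutral). Ligand charge sum = -2.
With Ru in oxidation state +3, the complex ion is [Ru...]^1+.
Charge balance with fluoride (-1) requires 1 complex ion per 1 fluoride.

[Ru(en)2(NCS)2]F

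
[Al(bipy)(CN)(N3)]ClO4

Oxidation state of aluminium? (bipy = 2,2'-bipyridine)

1 perchlorate outside the brackets (-1 each) → the complex ion is 1+.
Ligand charges: 1×bipy neutral; 1×N3 = -1; 1×CN = -1; sum -2.
Al + (-2) = 1+ ⇒ Al is +3.

+3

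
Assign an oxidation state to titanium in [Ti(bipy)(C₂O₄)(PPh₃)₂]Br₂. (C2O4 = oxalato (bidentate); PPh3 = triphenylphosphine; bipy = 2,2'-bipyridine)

+4

2 bromide outside the brackets (-1 each) → the complex ion is 2+.
Ligand charges: 1×C2O4 = -2; 2×PPh3 neutral; 1×bipy neutral; sum -2.
Ti + (-2) = 2+ ⇒ Ti is +4.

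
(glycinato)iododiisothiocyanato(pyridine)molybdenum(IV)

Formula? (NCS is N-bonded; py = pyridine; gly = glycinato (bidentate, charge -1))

[Mo(gly)I(NCS)2(py)]

Ligands: 2 isothiocyanato (NCS, -1), 1 iodo (I, -1), 1 pyridine (py, neutral), 1 glycinato (gly, -1). Ligand charge sum = -4.
With Mo in oxidation state +4, the complex ion is [Mo...].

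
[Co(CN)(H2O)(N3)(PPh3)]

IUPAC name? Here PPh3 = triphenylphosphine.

There is no counter-ion, so the complex is neutral overall.
Ligand charges: 1×aqua (neutral), 1×azido (-1 each), 1×cyano (-1 each), 1×triphenylphosphine (neutral); total -2. So Co + (-2) = 0, giving Co = +2.
Ligands are named alphabetically: aqua before azido before cyano before triphenylphosphine.

aquaazidocyano(triphenylphosphine)cobalt(II)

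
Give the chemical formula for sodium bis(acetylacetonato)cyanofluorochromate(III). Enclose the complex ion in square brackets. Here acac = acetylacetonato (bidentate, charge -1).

Na[Cr(acac)2(CN)F]

Ligands: 1 cyano (CN, -1), 1 fluoro (F, -1), 2 acetylacetonato (acac, -1). Ligand charge sum = -4.
With Cr in oxidation state +3, the complex ion is [Cr...]^1−.
Charge balance with sodium (+1) requires 1 complex ion per 1 sodium.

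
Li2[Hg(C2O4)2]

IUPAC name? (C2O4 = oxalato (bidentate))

The 2 lithium counter-ions carry a total charge of +2, so each complex ion is 2−.
Ligand charges: 2×oxalato (-2 each); total -4. So Hg + (-4) = 2−, giving Hg = +2.
The complex ion is anionic, so mercury takes the -ate form mercurate(II).

lithium dioxalatomercurate(II)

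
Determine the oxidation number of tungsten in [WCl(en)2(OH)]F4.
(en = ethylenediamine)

4 fluoride outside the brackets (-1 each) → the complex ion is 4+.
Ligand charges: 1×Cl = -1; 2×en neutral; 1×OH = -1; sum -2.
W + (-2) = 4+ ⇒ W is +6.

+6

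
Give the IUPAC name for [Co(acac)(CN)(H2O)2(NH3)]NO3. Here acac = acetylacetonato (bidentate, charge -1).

(acetylacetonato)amminediaquacyanocobalt(III) nitrate

The 1 nitrate counter-ion carries a total charge of -1, so each complex ion is 1+.
Ligand charges: 2×aqua (neutral), 1×acetylacetonato (-1 each), 1×ammine (neutral), 1×cyano (-1 each); total -2. So Co + (-2) = 1+, giving Co = +3.
Ligands are named alphabetically: acetylacetonato before ammine before aqua before cyano.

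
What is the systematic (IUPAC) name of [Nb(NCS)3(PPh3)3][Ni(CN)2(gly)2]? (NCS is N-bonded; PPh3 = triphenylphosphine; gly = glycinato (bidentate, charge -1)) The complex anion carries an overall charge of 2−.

triisothiocyanatotris(triphenylphosphine)niobium(V) dicyanobis(glycinato)nickelate(II)

Both ions are complex: the cation is named first with the plain metal name, the anion second with the -ate form; each ion's ligands are alphabetised independently.
The complex anion is given as 2−; its ligand charges sum to -4, so Ni = +2.
A 1:1 salt means the cation carries the equal and opposite charge, 2+.
Cation: ligand charges sum to -3; for the ion to be 2+, Nb = +5.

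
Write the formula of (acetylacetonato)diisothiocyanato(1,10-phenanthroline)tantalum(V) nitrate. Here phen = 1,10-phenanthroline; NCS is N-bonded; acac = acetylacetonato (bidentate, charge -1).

Ligands: 1 1,10-phenanthroline (phen, neutral), 2 isothiocyanato (NCS, -1), 1 acetylacetonato (acac, -1). Ligand charge sum = -3.
Charge balance with nitrate (-1) requires 1 complex ion per 2 nitrate.

[Ta(acac)(NCS)2(phen)](NO3)2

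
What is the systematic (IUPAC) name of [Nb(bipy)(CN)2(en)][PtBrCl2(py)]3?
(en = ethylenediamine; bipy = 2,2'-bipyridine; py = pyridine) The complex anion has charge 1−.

(2,2'-bipyridine)dicyano(ethylenediamine)niobium(V) bromodichloro(pyridine)platinate(II)

Both ions are complex: the cation is named first with the plain metal name, the anion second with the -ate form; each ion's ligands are alphabetised independently.
The complex anion is given as 1−; its ligand charges sum to -3, so Pt = +2.
With 3 anions per cation, the cation must be 3×1 = 3+.
Cation: ligand charges sum to -2; for the ion to be 3+, Nb = +5.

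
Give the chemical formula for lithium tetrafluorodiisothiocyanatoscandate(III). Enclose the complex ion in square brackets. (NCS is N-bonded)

Ligands: 4 fluoro (F, -1), 2 isothiocyanato (NCS, -1). Ligand charge sum = -6.
With Sc in oxidation state +3, the complex ion is [Sc...]^3−.
Charge balance with lithium (+1) requires 1 complex ion per 3 lithium.

Li3[ScF4(NCS)2]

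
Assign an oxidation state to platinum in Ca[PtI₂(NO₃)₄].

1 calcium outside the brackets (+2 each) → the complex ion is 2−.
Ligand charges: 2×I = -2; 4×NO3 = -4; sum -6.
Pt + (-6) = 2− ⇒ Pt is +4.

+4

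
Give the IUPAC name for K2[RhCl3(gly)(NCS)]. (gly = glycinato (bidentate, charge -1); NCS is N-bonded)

potassium trichloro(glycinato)isothiocyanatorhodate(III)

The 2 potassium counter-ions carry a total charge of +2, so each complex ion is 2−.
Ligand charges: 1×glycinato (-1 each), 3×chloro (-1 each), 1×isothiocyanato (-1 each); total -5. So Rh + (-5) = 2−, giving Rh = +3.
Ligands are named alphabetically: chloro before glycinato before isothiocyanato.
The complex ion is anionic, so rhodium takes the -ate form rhodate(III).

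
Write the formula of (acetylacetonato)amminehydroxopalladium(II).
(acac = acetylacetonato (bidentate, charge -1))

Ligands: 1 ammine (NH3, neutral), 1 hydroxo (OH, -1), 1 acetylacetonato (acac, -1). Ligand charge sum = -2.
With Pd in oxidation state +2, the complex ion is [Pd...].

[Pd(acac)(NH3)(OH)]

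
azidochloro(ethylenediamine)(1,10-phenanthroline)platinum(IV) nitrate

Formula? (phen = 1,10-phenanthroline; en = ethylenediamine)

[PtCl(en)(N3)(phen)](NO3)2

Ligands: 1 1,10-phenanthroline (phen, neutral), 1 azido (N3, -1), 1 chloro (Cl, -1), 1 ethylenediamine (en, neutral). Ligand charge sum = -2.
Charge balance with nitrate (-1) requires 1 complex ion per 2 nitrate.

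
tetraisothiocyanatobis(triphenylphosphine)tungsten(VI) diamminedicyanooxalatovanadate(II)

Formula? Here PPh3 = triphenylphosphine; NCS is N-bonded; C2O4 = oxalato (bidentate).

[W(NCS)4(PPh3)2][V(C2O4)(CN)2(NH3)2]

Cation [W…]: ligand charges -4, W(VI) ⇒ ion charge 2+.
Anion [V…]: ligand charges -4, V(II) ⇒ ion charge 2−.
One 2+ cation balances one 2− anion.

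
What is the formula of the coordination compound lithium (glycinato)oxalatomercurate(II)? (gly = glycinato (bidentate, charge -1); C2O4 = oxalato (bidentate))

Li[Hg(C2O4)(gly)]

Ligands: 1 glycinato (gly, -1), 1 oxalato (C2O4, -2). Ligand charge sum = -3.
With Hg in oxidation state +2, the complex ion is [Hg...]^1−.
Charge balance with lithium (+1) requires 1 complex ion per 1 lithium.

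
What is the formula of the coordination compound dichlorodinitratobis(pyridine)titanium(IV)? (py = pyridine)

Ligands: 2 pyridine (py, neutral), 2 nitrato (NO3, -1), 2 chloro (Cl, -1). Ligand charge sum = -4.
With Ti in oxidation state +4, the complex ion is [Ti...].

[TiCl2(NO3)2(py)2]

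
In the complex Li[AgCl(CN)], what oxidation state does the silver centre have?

1 lithium outside the brackets (+1 each) → the complex ion is 1−.
Ligand charges: 1×Cl = -1; 1×CN = -1; sum -2.
Ag + (-2) = 1− ⇒ Ag is +1.

+1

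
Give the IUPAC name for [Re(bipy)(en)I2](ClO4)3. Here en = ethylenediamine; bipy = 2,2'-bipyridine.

(2,2'-bipyridine)(ethylenediamine)diiodorhenium(V) perchlorate

The 3 perchlorate counter-ions carry a total charge of -3, so each complex ion is 3+.
Ligand charges: 1×ethylenediamine (neutral), 2×iodo (-1 each), 1×2,2'-bipyridine (neutral); total -2. So Re + (-2) = 3+, giving Re = +5.
Ligands are named alphabetically: bipyridine before ethylenediamine before iodo.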